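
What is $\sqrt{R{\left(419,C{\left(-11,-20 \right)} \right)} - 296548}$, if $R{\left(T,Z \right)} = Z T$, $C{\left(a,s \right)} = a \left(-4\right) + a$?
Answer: $i \sqrt{282721} \approx 531.71 i$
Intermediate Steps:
$C{\left(a,s \right)} = - 3 a$ ($C{\left(a,s \right)} = - 4 a + a = - 3 a$)
$R{\left(T,Z \right)} = T Z$
$\sqrt{R{\left(419,C{\left(-11,-20 \right)} \right)} - 296548} = \sqrt{419 \left(\left(-3\right) \left(-11\right)\right) - 296548} = \sqrt{419 \cdot 33 - 296548} = \sqrt{13827 - 296548} = \sqrt{-282721} = i \sqrt{282721}$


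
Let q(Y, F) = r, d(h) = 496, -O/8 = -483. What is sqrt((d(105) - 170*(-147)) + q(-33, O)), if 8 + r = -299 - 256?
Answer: sqrt(24923) ≈ 157.87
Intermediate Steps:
O = 3864 (O = -8*(-483) = 3864)
r = -563 (r = -8 + (-299 - 256) = -8 - 555 = -563)
q(Y, F) = -563
sqrt((d(105) - 170*(-147)) + q(-33, O)) = sqrt((496 - 170*(-147)) - 563) = sqrt((496 + 24990) - 563) = sqrt(25486 - 563) = sqrt(24923)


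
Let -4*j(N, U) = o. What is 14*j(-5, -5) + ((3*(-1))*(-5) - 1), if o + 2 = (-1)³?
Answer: 49/2 ≈ 24.500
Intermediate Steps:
o = -3 (o = -2 + (-1)³ = -2 - 1 = -3)
j(N, U) = ¾ (j(N, U) = -¼*(-3) = ¾)
14*j(-5, -5) + ((3*(-1))*(-5) - 1) = 14*(¾) + ((3*(-1))*(-5) - 1) = 21/2 + (-3*(-5) - 1) = 21/2 + (15 - 1) = 21/2 + 14 = 49/2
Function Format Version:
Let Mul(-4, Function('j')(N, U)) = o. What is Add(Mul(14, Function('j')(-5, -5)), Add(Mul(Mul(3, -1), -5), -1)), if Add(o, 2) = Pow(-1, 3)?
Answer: Rational(49, 2) ≈ 24.500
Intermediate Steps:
o = -3 (o = Add(-2, Pow(-1, 3)) = Add(-2, -1) = -3)
Function('j')(N, U) = Rational(3, 4) (Function('j')(N, U) = Mul(Rational(-1, 4), -3) = Rational(3, 4))
Add(Mul(14, Function('j')(-5, -5)), Add(Mul(Mul(3, -1), -5), -1)) = Add(Mul(14, Rational(3, 4)), Add(Mul(Mul(3, -1), -5), -1)) = Add(Rational(21, 2), Add(Mul(-3, -5), -1)) = Add(Rational(21, 2), Add(15, -1)) = Add(Rational(21, 2), 14) = Rational(49, 2)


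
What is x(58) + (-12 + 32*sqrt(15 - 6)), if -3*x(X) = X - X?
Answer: 84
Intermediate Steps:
x(X) = 0 (x(X) = -(X - X)/3 = -1/3*0 = 0)
x(58) + (-12 + 32*sqrt(15 - 6)) = 0 + (-12 + 32*sqrt(15 - 6)) = 0 + (-12 + 32*sqrt(9)) = 0 + (-12 + 32*3) = 0 + (-12 + 96) = 0 + 84 = 84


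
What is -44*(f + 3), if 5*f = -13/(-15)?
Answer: -10472/75 ≈ -139.63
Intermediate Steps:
f = 13/75 (f = (-13/(-15))/5 = (-13*(-1/15))/5 = (1/5)*(13/15) = 13/75 ≈ 0.17333)
-44*(f + 3) = -44*(13/75 + 3) = -44*238/75 = -10472/75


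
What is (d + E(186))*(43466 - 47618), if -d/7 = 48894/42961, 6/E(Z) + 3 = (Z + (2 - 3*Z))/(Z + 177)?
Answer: 2461818288960/62680099 ≈ 39276.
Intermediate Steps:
E(Z) = 6/(-3 + (2 - 2*Z)/(177 + Z)) (E(Z) = 6/(-3 + (Z + (2 - 3*Z))/(Z + 177)) = 6/(-3 + (2 - 2*Z)/(177 + Z)))
d = -342258/42961 ≈ -7.9667
(d + E(186))*(43466 - 47618) = (-342258/42961 + 6*(-177 - 1*186)/(529 + 5*186))*(43466 - 47618) = (-342258/42961 + 6*(-177 - 186)/(529 + 930))*(-4152) = (-342258/42961 + 6*(-363)/1459)*(-4152) = (-342258/42961 + 6*(1/1459)*(-363))*(-4152) = (-342258/42961 - 2178/1459)*(-4152) = -592923480/62680099*(-4152) = 2461818288960/62680099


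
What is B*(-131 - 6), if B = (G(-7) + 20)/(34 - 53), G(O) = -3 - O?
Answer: 3288/19 ≈ 173.05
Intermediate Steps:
B = -24/19 (B = ((-3 - 1*(-7)) + 20)/(34 - 53) = ((-3 + 7) + 20)/(-19) = (4 + 20)*(-1/19) = 24*(-1/19) = -24/19 ≈ -1.2632)
B*(-131 - 6) = -24*(-131 - 6)/19 = -24/19*(-137) = 3288/19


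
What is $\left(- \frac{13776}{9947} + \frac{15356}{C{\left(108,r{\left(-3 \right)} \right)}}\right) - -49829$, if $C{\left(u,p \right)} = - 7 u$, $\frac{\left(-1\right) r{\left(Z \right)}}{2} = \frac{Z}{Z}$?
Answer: $\frac{1910956790}{38367} \approx 49807.0$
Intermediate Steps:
$r{\left(Z \right)} = -2$ ($r{\left(Z \right)} = - 2 \frac{Z}{Z} = \left(-2\right) 1 = -2$)
$\left(- \frac{13776}{9947} + \frac{15356}{C{\left(108,r{\left(-3 \right)} \right)}}\right) - -49829 = \left(- \frac{13776}{9947} + \frac{15356}{\left(-7\right) 108}\right) - -49829 = \left(\left(-13776\right) \frac{1}{9947} + \frac{15356}{-756}\right) + 49829 = \left(- \frac{1968}{1421} + 15356 \left(- \frac{1}{756}\right)\right) + 49829 = \left(- \frac{1968}{1421} - \frac{3839}{189}\right) + 49829 = - \frac{832453}{38367} + 49829 = \frac{1910956790}{38367}$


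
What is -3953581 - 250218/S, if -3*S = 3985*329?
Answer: -5183400923111/1311065 ≈ -3.9536e+6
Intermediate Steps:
S = -1311065/3 (S = -3985*329/3 = -⅓*1311065 = -1311065/3 ≈ -4.3702e+5)
-3953581 - 250218/S = -3953581 - 250218/(-1311065/3) = -3953581 - 250218*(-3/1311065) = -3953581 + 750654/1311065 = -5183400923111/1311065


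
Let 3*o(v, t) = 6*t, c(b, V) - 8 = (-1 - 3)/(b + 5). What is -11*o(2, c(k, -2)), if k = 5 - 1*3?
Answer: -1144/7 ≈ -163.43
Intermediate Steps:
k = 2 (k = 5 - 3 = 2)
c(b, V) = 8 - 4/(5 + b) (c(b, V) = 8 + (-1 - 3)/(b + 5) = 8 - 4/(5 + b))
o(v, t) = 2*t (o(v, t) = (6*t)/3 = 2*t)
-11*o(2, c(k, -2)) = -22*4*(9 + 2*2)/(5 + 2) = -22*4*(9 + 4)/7 = -22*4*(⅐)*13 = -22*52/7 = -11*104/7 = -1144/7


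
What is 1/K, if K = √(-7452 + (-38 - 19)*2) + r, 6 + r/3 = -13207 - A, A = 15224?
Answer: -28437/2425991429 - I*√7566/7277974287 ≈ -1.1722e-5 - 1.1952e-8*I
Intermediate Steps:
r = -85311 (r = -18 + 3*(-13207 - 1*15224) = -18 + 3*(-13207 - 15224) = -18 + 3*(-28431) = -18 - 85293 = -85311)
K = -85311 + I*√7566 (K = √(-7452 + (-38 - 19)*2) - 85311 = √(-7452 - 57*2) - 85311 = √(-7452 - 114) - 85311 = √(-7566) - 85311 = I*√7566 - 85311 = -85311 + I*√7566 ≈ -85311.0 + 86.983*I)
1/K = 1/(-85311 + I*√7566)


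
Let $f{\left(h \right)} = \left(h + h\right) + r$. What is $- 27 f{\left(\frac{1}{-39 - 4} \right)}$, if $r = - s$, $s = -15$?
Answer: $- \frac{17361}{43} \approx -403.74$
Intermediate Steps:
$r = 15$ ($r = \left(-1\right) \left(-15\right) = 15$)
$f{\left(h \right)} = 15 + 2 h$ ($f{\left(h \right)} = \left(h + h\right) + 15 = 2 h + 15 = 15 + 2 h$)
$- 27 f{\left(\frac{1}{-39 - 4} \right)} = - 27 \left(15 + \frac{2}{-39 - 4}\right) = - 27 \left(15 + \frac{2}{-43}\right) = - 27 \left(15 + 2 \left(- \frac{1}{43}\right)\right) = - 27 \left(15 - \frac{2}{43}\right) = \left(-27\right) \frac{643}{43} = - \frac{17361}{43}$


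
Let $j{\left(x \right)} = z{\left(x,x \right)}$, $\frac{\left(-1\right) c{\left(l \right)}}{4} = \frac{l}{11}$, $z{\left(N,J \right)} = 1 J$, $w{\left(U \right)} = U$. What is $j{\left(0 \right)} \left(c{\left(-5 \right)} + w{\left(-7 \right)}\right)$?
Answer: $0$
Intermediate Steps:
$z{\left(N,J \right)} = J$
$c{\left(l \right)} = - \frac{4 l}{11}$ ($c{\left(l \right)} = - 4 \frac{l}{11} = - \frac{4 l}{11}$)
$j{\left(x \right)} = x$
$j{\left(0 \right)} \left(c{\left(-5 \right)} + w{\left(-7 \right)}\right) = 0 \left(\left(- \frac{4}{11}\right) \left(-5\right) - 7\right) = 0 \left(\frac{20}{11} - 7\right) = 0 \left(- \frac{57}{11}\right) = 0$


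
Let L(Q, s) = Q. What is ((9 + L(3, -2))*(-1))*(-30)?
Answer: 360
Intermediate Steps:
((9 + L(3, -2))*(-1))*(-30) = ((9 + 3)*(-1))*(-30) = (12*(-1))*(-30) = -12*(-30) = 360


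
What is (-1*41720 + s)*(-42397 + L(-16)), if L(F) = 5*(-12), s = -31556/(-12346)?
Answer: 10933602298374/6173 ≈ 1.7712e+9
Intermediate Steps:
s = 15778/6173 (s = -31556*(-1/12346) = 15778/6173 ≈ 2.5560)
L(F) = -60
(-1*41720 + s)*(-42397 + L(-16)) = (-1*41720 + 15778/6173)*(-42397 - 60) = (-41720 + 15778/6173)*(-42457) = -257521782/6173*(-42457) = 10933602298374/6173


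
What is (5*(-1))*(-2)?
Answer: 10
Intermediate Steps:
(5*(-1))*(-2) = -5*(-2) = 10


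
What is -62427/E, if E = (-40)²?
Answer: -62427/1600 ≈ -39.017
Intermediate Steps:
E = 1600
-62427/E = -62427/1600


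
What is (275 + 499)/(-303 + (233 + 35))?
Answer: -774/35 ≈ -22.114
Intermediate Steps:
(275 + 499)/(-303 + (233 + 35)) = 774/(-303 + 268) = 774/(-35) = 774*(-1/35) = -774/35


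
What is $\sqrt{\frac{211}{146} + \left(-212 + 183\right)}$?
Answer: $\frac{3 i \sqrt{65262}}{146} \approx 5.2493 i$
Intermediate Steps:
$\sqrt{\frac{211}{146} + \left(-212 + 183\right)} = \sqrt{211 \cdot \frac{1}{146} - 29} = \sqrt{\frac{211}{146} - 29} = \sqrt{- \frac{4023}{146}} = \frac{3 i \sqrt{65262}}{146}$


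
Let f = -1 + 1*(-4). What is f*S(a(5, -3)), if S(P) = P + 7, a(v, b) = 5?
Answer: -60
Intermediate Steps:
S(P) = 7 + P
f = -5 (f = -1 - 4 = -5)
f*S(a(5, -3)) = -5*(7 + 5) = -5*12 = -60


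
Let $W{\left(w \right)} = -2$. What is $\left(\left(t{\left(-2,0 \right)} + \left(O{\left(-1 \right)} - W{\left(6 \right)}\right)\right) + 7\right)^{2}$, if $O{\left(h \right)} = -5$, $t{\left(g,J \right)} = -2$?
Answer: $4$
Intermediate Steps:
$\left(\left(t{\left(-2,0 \right)} + \left(O{\left(-1 \right)} - W{\left(6 \right)}\right)\right) + 7\right)^{2} = \left(\left(-2 - 3\right) + 7\right)^{2} = \left(-5 + 7\right)^{2} = 2^{2} = 4$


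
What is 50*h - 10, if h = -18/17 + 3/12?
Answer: -1715/34 ≈ -50.441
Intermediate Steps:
h = -55/68 (h = -18*1/17 + 3*(1/12) = -18/17 + ¼ = -55/68 ≈ -0.80882)
50*h - 10 = 50*(-55/68) - 10 = -1375/34 - 10 = -1715/34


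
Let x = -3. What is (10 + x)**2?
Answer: 49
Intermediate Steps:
(10 + x)**2 = (10 - 3)**2 = 7**2 = 49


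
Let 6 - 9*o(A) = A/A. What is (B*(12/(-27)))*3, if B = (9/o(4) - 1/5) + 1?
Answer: -68/3 ≈ -22.667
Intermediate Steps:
o(A) = 5/9 (o(A) = ⅔ - A/(9*A) = ⅔ - ⅑*1 = ⅔ - ⅑ = 5/9)
B = 17 (B = (9/(5/9) - 1/5) + 1 = (9*(9/5) - 1*⅕) + 1 = (81/5 - ⅕) + 1 = 16 + 1 = 17)
(B*(12/(-27)))*3 = (17*(12/(-27)))*3 = (17*(12*(-1/27)))*3 = (17*(-4/9))*3 = -68/9*3 = -68/3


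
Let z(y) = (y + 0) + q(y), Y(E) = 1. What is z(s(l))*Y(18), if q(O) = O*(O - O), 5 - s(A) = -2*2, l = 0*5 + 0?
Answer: 9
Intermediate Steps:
l = 0 (l = 0 + 0 = 0)
s(A) = 9 (s(A) = 5 - (-2)*2 = 5 - 1*(-4) = 5 + 4 = 9)
q(O) = 0 (q(O) = O*0 = 0)
z(y) = y (z(y) = (y + 0) + 0 = y + 0 = y)
z(s(l))*Y(18) = 9*1 = 9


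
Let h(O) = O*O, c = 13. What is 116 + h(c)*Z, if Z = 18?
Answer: 3158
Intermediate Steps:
h(O) = O²
116 + h(c)*Z = 116 + 13²*18 = 116 + 169*18 = 116 + 3042 = 3158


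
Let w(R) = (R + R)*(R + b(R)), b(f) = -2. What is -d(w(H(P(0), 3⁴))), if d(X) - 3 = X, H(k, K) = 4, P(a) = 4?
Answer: -19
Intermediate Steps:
w(R) = 2*R*(-2 + R) (w(R) = (R + R)*(R - 2) = (2*R)*(-2 + R) = 2*R*(-2 + R))
d(X) = 3 + X
-d(w(H(P(0), 3⁴))) = -(3 + 2*4*(-2 + 4)) = -(3 + 2*4*2) = -(3 + 16) = -1*19 = -19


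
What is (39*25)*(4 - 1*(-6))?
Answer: 9750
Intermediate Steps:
(39*25)*(4 - 1*(-6)) = 975*(4 + 6) = 975*10 = 9750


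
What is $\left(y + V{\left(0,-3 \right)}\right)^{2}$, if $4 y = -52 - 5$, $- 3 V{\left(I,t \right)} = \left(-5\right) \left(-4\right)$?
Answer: $\frac{63001}{144} \approx 437.51$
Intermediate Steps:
$V{\left(I,t \right)} = - \frac{20}{3}$ ($V{\left(I,t \right)} = - \frac{\left(-5\right) \left(-4\right)}{3} = \left(- \frac{1}{3}\right) 20 = - \frac{20}{3}$)
$y = - \frac{57}{4}$ ($y = \frac{-52 - 5}{4} = \frac{1}{4} \left(-57\right) = - \frac{57}{4} \approx -14.25$)
$\left(y + V{\left(0,-3 \right)}\right)^{2} = \left(- \frac{57}{4} - \frac{20}{3}\right)^{2} = \left(- \frac{251}{12}\right)^{2} = \frac{63001}{144}$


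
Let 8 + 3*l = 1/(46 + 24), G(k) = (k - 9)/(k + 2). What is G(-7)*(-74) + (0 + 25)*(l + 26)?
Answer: 72797/210 ≈ 346.65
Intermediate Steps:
G(k) = (-9 + k)/(2 + k)
l = -559/210 (l = -8/3 + 1/(3*(46 + 24)) = -8/3 + (1/3)/70 = -8/3 + (1/3)*(1/70) = -8/3 + 1/210 = -559/210 ≈ -2.6619)
G(-7)*(-74) + (0 + 25)*(l + 26) = ((-9 - 7)/(2 - 7))*(-74) + (0 + 25)*(-559/210 + 26) = (-16/(-5))*(-74) + 25*(4901/210) = -1/5*(-16)*(-74) + 24505/42 = (16/5)*(-74) + 24505/42 = -1184/5 + 24505/42 = 72797/210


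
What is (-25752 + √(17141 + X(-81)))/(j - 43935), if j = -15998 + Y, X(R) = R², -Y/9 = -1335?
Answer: 12876/23959 - √23702/47918 ≈ 0.53421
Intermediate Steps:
Y = 12015 (Y = -9*(-1335) = 12015)
j = -3983 (j = -15998 + 12015 = -3983)
(-25752 + √(17141 + X(-81)))/(j - 43935) = (-25752 + √(17141 + (-81)²))/(-3983 - 43935) = (-25752 + √(17141 + 6561))/(-47918) = (-25752 + √23702)*(-1/47918) = 12876/23959 - √23702/47918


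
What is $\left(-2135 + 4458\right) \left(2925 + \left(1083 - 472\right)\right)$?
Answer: $8214128$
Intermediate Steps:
$\left(-2135 + 4458\right) \left(2925 + \left(1083 - 472\right)\right) = 2323 \left(2925 + \left(1083 - 472\right)\right) = 2323 \left(2925 + 611\right) = 2323 \cdot 3536 = 8214128$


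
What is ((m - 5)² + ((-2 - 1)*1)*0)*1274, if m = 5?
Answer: 0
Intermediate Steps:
((m - 5)² + ((-2 - 1)*1)*0)*1274 = ((5 - 5)² + ((-2 - 1)*1)*0)*1274 = (0² - 3*1*0)*1274 = (0 - 3*0)*1274 = (0 + 0)*1274 = 0*1274 = 0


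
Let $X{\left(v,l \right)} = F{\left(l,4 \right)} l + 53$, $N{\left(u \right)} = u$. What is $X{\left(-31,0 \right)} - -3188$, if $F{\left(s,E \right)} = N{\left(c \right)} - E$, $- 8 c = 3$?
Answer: $3241$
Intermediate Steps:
$c = - \frac{3}{8}$ ($c = \left(- \frac{1}{8}\right) 3 = - \frac{3}{8} \approx -0.375$)
$F{\left(s,E \right)} = - \frac{3}{8} - E$
$X{\left(v,l \right)} = 53 - \frac{35 l}{8}$ ($X{\left(v,l \right)} = \left(- \frac{3}{8} - 4\right) l + 53 = - \frac{35 l}{8} + 53 = 53 - \frac{35 l}{8}$)
$X{\left(-31,0 \right)} - -3188 = \left(53 - 0\right) - -3188 = \left(53 + 0\right) + 3188 = 53 + 3188 = 3241$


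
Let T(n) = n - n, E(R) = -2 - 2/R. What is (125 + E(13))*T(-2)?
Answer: 0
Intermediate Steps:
E(R) = -2 - 2/R
T(n) = 0
(125 + E(13))*T(-2) = (125 + (-2 - 2/13))*0 = (125 - 28/13)*0 = (1597/13)*0 = 0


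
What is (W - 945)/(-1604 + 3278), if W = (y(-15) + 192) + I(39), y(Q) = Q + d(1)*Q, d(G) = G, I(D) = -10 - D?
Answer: -416/837 ≈ -0.49701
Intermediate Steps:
y(Q) = 2*Q (y(Q) = Q + 1*Q = Q + Q = 2*Q)
W = 113 (W = (2*(-15) + 192) + (-10 - 1*39) = (-30 + 192) + (-10 - 39) = 162 - 49 = 113)
(W - 945)/(-1604 + 3278) = (113 - 945)/(-1604 + 3278) = -832/1674 = -832*1/1674 = -416/837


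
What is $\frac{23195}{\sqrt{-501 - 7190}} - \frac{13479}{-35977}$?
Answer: $\frac{13479}{35977} - \frac{23195 i \sqrt{7691}}{7691} \approx 0.37466 - 264.49 i$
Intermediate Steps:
$\frac{23195}{\sqrt{-501 - 7190}} - \frac{13479}{-35977} = \frac{23195}{\sqrt{-7691}} - - \frac{13479}{35977} = \frac{23195}{i \sqrt{7691}} + \frac{13479}{35977} = 23195 \left(- \frac{i \sqrt{7691}}{7691}\right) + \frac{13479}{35977} = - \frac{23195 i \sqrt{7691}}{7691} + \frac{13479}{35977} = \frac{13479}{35977} - \frac{23195 i \sqrt{7691}}{7691}$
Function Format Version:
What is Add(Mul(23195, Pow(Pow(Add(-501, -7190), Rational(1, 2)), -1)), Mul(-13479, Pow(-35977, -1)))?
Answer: Add(Rational(13479, 35977), Mul(Rational(-23195, 7691), I, Pow(7691, Rational(1, 2)))) ≈ Add(0.37466, Mul(-264.49, I))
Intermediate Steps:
Add(Mul(23195, Pow(Pow(Add(-501, -7190), Rational(1, 2)), -1)), Mul(-13479, Pow(-35977, -1))) = Add(Mul(23195, Pow(Pow(-7691, Rational(1, 2)), -1)), Mul(-13479, Rational(-1, 35977))) = Add(Mul(23195, Pow(Mul(I, Pow(7691, Rational(1, 2))), -1)), Rational(13479, 35977)) = Add(Mul(23195, Mul(Rational(-1, 7691), I, Pow(7691, Rational(1, 2)))), Rational(13479, 35977)) = Add(Mul(Rational(-23195, 7691), I, Pow(7691, Rational(1, 2))), Rational(13479, 35977)) = Add(Rational(13479, 35977), Mul(Rational(-23195, 7691), I, Pow(7691, Rational(1, 2))))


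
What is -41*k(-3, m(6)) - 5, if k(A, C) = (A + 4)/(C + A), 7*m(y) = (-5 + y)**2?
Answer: 187/20 ≈ 9.3500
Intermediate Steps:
m(y) = (-5 + y)**2/7
k(A, C) = (4 + A)/(A + C)
-41*k(-3, m(6)) - 5 = -41*(4 - 3)/(-3 + (-5 + 6)**2/7) - 5 = -41/(-3 + (1/7)*1**2) - 5 = -41/(-3 + (1/7)*1) - 5 = -41/(-3 + 1/7) - 5 = -41/(-20/7) - 5 = -(-287)/20 - 5 = -41*(-7/20) - 5 = 287/20 - 5 = 187/20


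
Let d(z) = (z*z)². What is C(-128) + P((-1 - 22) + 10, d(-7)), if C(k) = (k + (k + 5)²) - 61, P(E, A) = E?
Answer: 14927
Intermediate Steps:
d(z) = z⁴ (d(z) = (z²)² = z⁴)
C(k) = -61 + k + (5 + k)² (C(k) = (k + (5 + k)²) - 61 = -61 + k + (5 + k)²)
C(-128) + P((-1 - 22) + 10, d(-7)) = (-61 - 128 + (5 - 128)²) + ((-1 - 22) + 10) = (-61 - 128 + (-123)²) + (-23 + 10) = (-61 - 128 + 15129) - 13 = 14940 - 13 = 14927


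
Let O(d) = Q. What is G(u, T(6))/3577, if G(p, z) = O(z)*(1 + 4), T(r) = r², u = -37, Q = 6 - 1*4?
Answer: 10/3577 ≈ 0.0027956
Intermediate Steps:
Q = 2 (Q = 6 - 4 = 2)
O(d) = 2
G(p, z) = 10 (G(p, z) = 2*(1 + 4) = 2*5 = 10)
G(u, T(6))/3577 = 10/3577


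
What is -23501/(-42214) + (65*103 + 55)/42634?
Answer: 643443067/899875838 ≈ 0.71504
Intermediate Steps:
-23501/(-42214) + (65*103 + 55)/42634 = -23501*(-1/42214) + (6695 + 55)*(1/42634) = 23501/42214 + 6750*(1/42634) = 23501/42214 + 3375/21317 = 643443067/899875838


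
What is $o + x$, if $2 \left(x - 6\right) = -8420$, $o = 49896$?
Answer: $45692$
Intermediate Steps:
$x = -4204$ ($x = 6 + \frac{1}{2} \left(-8420\right) = 6 - 4210 = -4204$)
$o + x = 49896 - 4204 = 45692$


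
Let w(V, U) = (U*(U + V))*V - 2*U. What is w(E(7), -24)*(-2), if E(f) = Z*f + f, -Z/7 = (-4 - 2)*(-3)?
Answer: 37757904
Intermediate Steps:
Z = -126 (Z = -7*(-4 - 2)*(-3) = -(-42)*(-3) = -7*18 = -126)
E(f) = -125*f (E(f) = -126*f + f = -125*f)
w(V, U) = -2*U + U*V*(U + V) (w(V, U) = U*V*(U + V) - 2*U = -2*U + U*V*(U + V))
w(E(7), -24)*(-2) = -24*(-2 + (-125*7)² - (-3000)*7)*(-2) = -24*(-2 + (-875)² - 24*(-875))*(-2) = -24*(-2 + 765625 + 21000)*(-2) = -24*786623*(-2) = -18878952*(-2) = 37757904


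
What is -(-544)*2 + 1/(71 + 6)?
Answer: 83777/77 ≈ 1088.0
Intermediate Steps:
-(-544)*2 + 1/(71 + 6) = -136*(-8) + 1/77 = 1088 + 1/77 = 83777/77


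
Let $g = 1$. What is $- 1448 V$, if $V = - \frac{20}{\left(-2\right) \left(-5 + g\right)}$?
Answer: $3620$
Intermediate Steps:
$V = - \frac{5}{2}$ ($V = - \frac{20}{\left(-2\right) \left(-5 + 1\right)} = - \frac{20}{\left(-2\right) \left(-4\right)} = - \frac{20}{8} = \left(-20\right) \frac{1}{8} = - \frac{5}{2} \approx -2.5$)
$- 1448 V = \left(-1448\right) \left(- \frac{5}{2}\right) = 3620$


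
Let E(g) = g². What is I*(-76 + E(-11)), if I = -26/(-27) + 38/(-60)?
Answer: 89/6 ≈ 14.833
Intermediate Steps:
I = 89/270 (I = -26*(-1/27) + 38*(-1/60) = 26/27 - 19/30 = 89/270 ≈ 0.32963)
I*(-76 + E(-11)) = 89*(-76 + (-11)²)/270 = 89*(-76 + 121)/270 = (89/270)*45 = 89/6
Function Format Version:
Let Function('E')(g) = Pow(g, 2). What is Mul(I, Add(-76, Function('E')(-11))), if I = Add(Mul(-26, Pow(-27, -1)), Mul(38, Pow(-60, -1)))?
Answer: Rational(89, 6) ≈ 14.833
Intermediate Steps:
I = Rational(89, 270) (I = Add(Mul(-26, Rational(-1, 27)), Mul(38, Rational(-1, 60))) = Add(Rational(26, 27), Rational(-19, 30)) = Rational(89, 270) ≈ 0.32963)
Mul(I, Add(-76, Function('E')(-11))) = Mul(Rational(89, 270), Add(-76, Pow(-11, 2))) = Mul(Rational(89, 270), Add(-76, 121)) = Mul(Rational(89, 270), 45) = Rational(89, 6)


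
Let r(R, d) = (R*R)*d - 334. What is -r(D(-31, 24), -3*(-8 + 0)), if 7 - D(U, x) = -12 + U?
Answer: -59666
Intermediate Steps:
D(U, x) = 19 - U (D(U, x) = 7 - (-12 + U) = 7 + (12 - U) = 19 - U)
r(R, d) = -334 + d*R² (r(R, d) = R²*d - 334 = d*R² - 334 = -334 + d*R²)
-r(D(-31, 24), -3*(-8 + 0)) = -(-334 + (-3*(-8 + 0))*(19 - 1*(-31))²) = -(-334 + (-3*(-8))*(19 + 31)²) = -(-334 + 24*50²) = -(-334 + 24*2500) = -(-334 + 60000) = -1*59666 = -59666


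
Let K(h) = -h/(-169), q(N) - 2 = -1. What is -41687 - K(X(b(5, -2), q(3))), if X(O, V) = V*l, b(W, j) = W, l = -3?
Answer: -7045100/169 ≈ -41687.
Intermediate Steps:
q(N) = 1 (q(N) = 2 - 1 = 1)
X(O, V) = -3*V (X(O, V) = V*(-3) = -3*V)
K(h) = h/169 (K(h) = -h*(-1)/169 = -(-1)*h/169 = h/169)
-41687 - K(X(b(5, -2), q(3))) = -41687 - (-3*1)/169 = -41687 - (-3)/169 = -41687 - 1*(-3/169) = -41687 + 3/169 = -7045100/169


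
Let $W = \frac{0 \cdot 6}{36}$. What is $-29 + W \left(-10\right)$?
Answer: $-29$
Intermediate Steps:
$W = 0$ ($W = 0 \cdot \frac{1}{36} = 0$)
$-29 + W \left(-10\right) = -29 + 0 \left(-10\right) = -29 + 0 = -29$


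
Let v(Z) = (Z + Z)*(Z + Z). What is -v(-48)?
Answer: -9216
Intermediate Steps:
v(Z) = 4*Z² (v(Z) = (2*Z)*(2*Z) = 4*Z²)
-v(-48) = -4*(-48)² = -4*2304 = -1*9216 = -9216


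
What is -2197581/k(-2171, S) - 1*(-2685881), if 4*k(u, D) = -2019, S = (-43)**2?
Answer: 1810528021/673 ≈ 2.6902e+6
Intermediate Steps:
S = 1849
k(u, D) = -2019/4 (k(u, D) = (1/4)*(-2019) = -2019/4)
-2197581/k(-2171, S) - 1*(-2685881) = -2197581/(-2019/4) - 1*(-2685881) = -2197581*(-4/2019) + 2685881 = 2930108/673 + 2685881 = 1810528021/673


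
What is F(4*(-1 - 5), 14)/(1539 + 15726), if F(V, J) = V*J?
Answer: -112/5755 ≈ -0.019461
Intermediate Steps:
F(V, J) = J*V
F(4*(-1 - 5), 14)/(1539 + 15726) = (14*(4*(-1 - 5)))/(1539 + 15726) = (14*(4*(-6)))/17265 = (14*(-24))/17265 = (1/17265)*(-336) = -112/5755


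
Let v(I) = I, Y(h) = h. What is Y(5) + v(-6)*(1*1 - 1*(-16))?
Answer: -97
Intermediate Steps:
Y(5) + v(-6)*(1*1 - 1*(-16)) = 5 - 6*(1*1 - 1*(-16)) = 5 - 6*(1 + 16) = 5 - 6*17 = 5 - 102 = -97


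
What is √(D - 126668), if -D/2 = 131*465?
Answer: I*√248498 ≈ 498.5*I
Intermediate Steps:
D = -121830 (D = -262*465 = -2*60915 = -121830)
√(D - 126668) = √(-121830 - 126668) = √(-248498) = I*√248498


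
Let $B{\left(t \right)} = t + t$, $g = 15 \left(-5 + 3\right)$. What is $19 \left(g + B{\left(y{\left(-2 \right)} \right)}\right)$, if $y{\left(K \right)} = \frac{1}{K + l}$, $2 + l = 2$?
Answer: $-589$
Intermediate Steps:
$l = 0$ ($l = -2 + 2 = 0$)
$y{\left(K \right)} = \frac{1}{K}$ ($y{\left(K \right)} = \frac{1}{K + 0} = \frac{1}{K}$)
$g = -30$ ($g = 15 \left(-2\right) = -30$)
$B{\left(t \right)} = 2 t$
$19 \left(g + B{\left(y{\left(-2 \right)} \right)}\right) = 19 \left(-30 + \frac{2}{-2}\right) = 19 \left(-30 + 2 \left(- \frac{1}{2}\right)\right) = 19 \left(-30 - 1\right) = 19 \left(-31\right) = -589$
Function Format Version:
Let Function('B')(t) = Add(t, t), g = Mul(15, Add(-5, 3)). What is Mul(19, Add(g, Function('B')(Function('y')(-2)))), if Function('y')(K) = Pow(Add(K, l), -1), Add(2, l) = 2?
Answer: -589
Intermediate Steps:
l = 0 (l = Add(-2, 2) = 0)
Function('y')(K) = Pow(K, -1) (Function('y')(K) = Pow(Add(K, 0), -1) = Pow(K, -1))
g = -30 (g = Mul(15, -2) = -30)
Function('B')(t) = Mul(2, t)
Mul(19, Add(g, Function('B')(Function('y')(-2)))) = Mul(19, Add(-30, Mul(2, Pow(-2, -1)))) = Mul(19, Add(-30, Mul(2, Rational(-1, 2)))) = Mul(19, Add(-30, -1)) = Mul(19, -31) = -589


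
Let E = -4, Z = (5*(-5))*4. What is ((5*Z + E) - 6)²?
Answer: 260100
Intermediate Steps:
Z = -100 (Z = -25*4 = -100)
((5*Z + E) - 6)² = ((5*(-100) - 4) - 6)² = ((-500 - 4) - 6)² = (-504 - 6)² = (-510)² = 260100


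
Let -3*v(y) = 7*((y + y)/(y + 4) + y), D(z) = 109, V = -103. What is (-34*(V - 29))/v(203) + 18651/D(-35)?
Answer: 475941237/2942891 ≈ 161.73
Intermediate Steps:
v(y) = -7*y/3 - 14*y/(3*(4 + y)) (v(y) = -7*((y + y)/(y + 4) + y)/3 = -7*((2*y)/(4 + y) + y)/3 = -7*(2*y/(4 + y) + y)/3 = -7*(y + 2*y/(4 + y))/3 = -(7*y + 14*y/(4 + y))/3 = -7*y/3 - 14*y/(3*(4 + y)))
(-34*(V - 29))/v(203) + 18651/D(-35) = (-34*(-103 - 29))/((-7*203*(6 + 203)/(12 + 3*203))) + 18651/109 = (-34*(-132))/((-7*203*209/(12 + 609))) + 18651*(1/109) = 4488/((-7*203*209/621)) + 18651/109 = 4488/((-7*203*1/621*209)) + 18651/109 = 4488/(-296989/621) + 18651/109 = 4488*(-621/296989) + 18651/109 = -253368/26999 + 18651/109 = 475941237/2942891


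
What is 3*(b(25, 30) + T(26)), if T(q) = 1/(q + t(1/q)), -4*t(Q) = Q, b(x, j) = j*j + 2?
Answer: 2438210/901 ≈ 2706.1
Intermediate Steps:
b(x, j) = 2 + j² (b(x, j) = j² + 2 = 2 + j²)
t(Q) = -Q/4
T(q) = 1/(q - 1/(4*q))
3*(b(25, 30) + T(26)) = 3*((2 + 30²) + 4*26/(-1 + 4*26²)) = 3*((2 + 900) + 4*26/(-1 + 4*676)) = 3*(902 + 4*26/(-1 + 2704)) = 3*(902 + 4*26/2703) = 3*(902 + 4*26*(1/2703)) = 3*(902 + 104/2703) = 3*(2438210/2703) = 2438210/901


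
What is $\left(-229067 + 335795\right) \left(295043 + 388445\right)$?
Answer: $72947307264$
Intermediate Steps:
$\left(-229067 + 335795\right) \left(295043 + 388445\right) = 106728 \cdot 683488 = 72947307264$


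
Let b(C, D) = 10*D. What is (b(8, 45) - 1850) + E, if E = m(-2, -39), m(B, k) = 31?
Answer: -1369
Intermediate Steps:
E = 31
(b(8, 45) - 1850) + E = (10*45 - 1850) + 31 = (450 - 1850) + 31 = -1400 + 31 = -1369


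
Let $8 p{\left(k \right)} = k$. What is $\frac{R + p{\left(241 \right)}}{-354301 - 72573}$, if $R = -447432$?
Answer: $\frac{3579215}{3414992} \approx 1.0481$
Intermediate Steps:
$p{\left(k \right)} = \frac{k}{8}$
$\frac{R + p{\left(241 \right)}}{-354301 - 72573} = \frac{-447432 + \frac{1}{8} \cdot 241}{-354301 - 72573} = \frac{-447432 + \frac{241}{8}}{-426874} = \left(- \frac{3579215}{8}\right) \left(- \frac{1}{426874}\right) = \frac{3579215}{3414992}$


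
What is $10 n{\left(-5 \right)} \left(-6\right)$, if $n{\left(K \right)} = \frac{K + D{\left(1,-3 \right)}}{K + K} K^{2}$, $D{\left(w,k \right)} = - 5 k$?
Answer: $1500$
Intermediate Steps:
$n{\left(K \right)} = \frac{K \left(15 + K\right)}{2}$ ($n{\left(K \right)} = \frac{K - -15}{K + K} K^{2} = \frac{K + 15}{2 K} K^{2} = \left(15 + K\right) \frac{1}{2 K} K^{2} = \frac{15 + K}{2 K} K^{2} = \frac{K \left(15 + K\right)}{2}$)
$10 n{\left(-5 \right)} \left(-6\right) = 10 \cdot \frac{1}{2} \left(-5\right) \left(15 - 5\right) \left(-6\right) = 10 \cdot \frac{1}{2} \left(-5\right) 10 \left(-6\right) = 10 \left(-25\right) \left(-6\right) = \left(-250\right) \left(-6\right) = 1500$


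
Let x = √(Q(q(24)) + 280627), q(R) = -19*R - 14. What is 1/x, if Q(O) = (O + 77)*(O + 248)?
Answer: √367873/367873 ≈ 0.0016487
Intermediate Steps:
q(R) = -14 - 19*R
Q(O) = (77 + O)*(248 + O)
x = √367873 (x = √((19096 + (-14 - 19*24)² + 325*(-14 - 19*24)) + 280627) = √((19096 + (-14 - 456)² + 325*(-14 - 456)) + 280627) = √((19096 + (-470)² + 325*(-470)) + 280627) = √((19096 + 220900 - 152750) + 280627) = √(87246 + 280627) = √367873 ≈ 606.53)
1/x = 1/(√367873) = √367873/367873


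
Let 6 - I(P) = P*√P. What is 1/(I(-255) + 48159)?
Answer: 3211/155763240 - 17*I*√255/155763240 ≈ 2.0615e-5 - 1.7428e-6*I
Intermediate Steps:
I(P) = 6 - P^(3/2) (I(P) = 6 - P*√P = 6 - P^(3/2))
1/(I(-255) + 48159) = 1/((6 - (-255)^(3/2)) + 48159) = 1/((6 - (-255)*I*√255) + 48159) = 1/((6 + 255*I*√255) + 48159) = 1/(48165 + 255*I*√255)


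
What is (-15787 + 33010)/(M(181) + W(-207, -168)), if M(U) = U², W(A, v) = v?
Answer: 17223/32593 ≈ 0.52843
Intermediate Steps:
(-15787 + 33010)/(M(181) + W(-207, -168)) = (-15787 + 33010)/(181² - 168) = 17223/(32761 - 168) = 17223/32593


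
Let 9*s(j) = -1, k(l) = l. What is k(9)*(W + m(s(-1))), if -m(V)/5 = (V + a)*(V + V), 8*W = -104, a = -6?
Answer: -1603/9 ≈ -178.11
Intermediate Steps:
W = -13 (W = (1/8)*(-104) = -13)
s(j) = -1/9 (s(j) = (1/9)*(-1) = -1/9)
m(V) = -10*V*(-6 + V) (m(V) = -5*(V - 6)*(V + V) = -5*(-6 + V)*2*V = -10*V*(-6 + V))
k(9)*(W + m(s(-1))) = 9*(-13 + 10*(-1/9)*(6 - 1*(-1/9))) = 9*(-13 + 10*(-1/9)*(6 + 1/9)) = 9*(-13 + 10*(-1/9)*(55/9)) = 9*(-13 - 550/81) = 9*(-1603/81) = -1603/9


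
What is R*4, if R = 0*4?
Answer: 0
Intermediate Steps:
R = 0
R*4 = 0*4 = 0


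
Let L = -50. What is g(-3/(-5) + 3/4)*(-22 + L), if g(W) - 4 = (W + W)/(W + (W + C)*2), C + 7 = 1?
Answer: -13968/53 ≈ -263.55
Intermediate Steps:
C = -6 (C = -7 + 1 = -6)
g(W) = 4 + 2*W/(-12 + 3*W) (g(W) = 4 + (W + W)/(W + (W - 6)*2) = 4 + (2*W)/(W + (-6 + W)*2) = 4 + (2*W)/(W + (-12 + 2*W)) = 4 + (2*W)/(-12 + 3*W) = 4 + 2*W/(-12 + 3*W))
g(-3/(-5) + 3/4)*(-22 + L) = (2*(-24 + 7*(-3/(-5) + 3/4))/(3*(-4 + (-3/(-5) + 3/4))))*(-22 - 50) = (2*(-24 + 7*(-3*(-⅕) + 3*(¼)))/(3*(-4 + (-3*(-⅕) + 3*(¼)))))*(-72) = (2*(-24 + 7*(⅗ + ¾))/(3*(-4 + (⅗ + ¾))))*(-72) = (2*(-24 + 7*(27/20))/(3*(-4 + 27/20)))*(-72) = (2*(-24 + 189/20)/(3*(-53/20)))*(-72) = ((⅔)*(-20/53)*(-291/20))*(-72) = (194/53)*(-72) = -13968/53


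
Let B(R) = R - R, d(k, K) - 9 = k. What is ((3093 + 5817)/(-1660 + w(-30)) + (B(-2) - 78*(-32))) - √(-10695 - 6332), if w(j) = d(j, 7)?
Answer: 4186866/1681 - I*√17027 ≈ 2490.7 - 130.49*I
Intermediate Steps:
d(k, K) = 9 + k
B(R) = 0
w(j) = 9 + j
((3093 + 5817)/(-1660 + w(-30)) + (B(-2) - 78*(-32))) - √(-10695 - 6332) = ((3093 + 5817)/(-1660 + (9 - 30)) + (0 - 78*(-32))) - √(-10695 - 6332) = (8910/(-1660 - 21) + (0 + 2496)) - √(-17027) = (8910/(-1681) + 2496) - I*√17027 = (8910*(-1/1681) + 2496) - I*√17027 = (-8910/1681 + 2496) - I*√17027 = 4186866/1681 - I*√17027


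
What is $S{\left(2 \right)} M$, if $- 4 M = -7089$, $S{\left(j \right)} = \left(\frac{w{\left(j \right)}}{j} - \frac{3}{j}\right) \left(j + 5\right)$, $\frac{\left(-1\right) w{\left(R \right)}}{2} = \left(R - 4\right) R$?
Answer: $\frac{248115}{8} \approx 31014.0$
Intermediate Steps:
$w{\left(R \right)} = - 2 R \left(-4 + R\right)$ ($w{\left(R \right)} = - 2 \left(R - 4\right) R = - 2 \left(-4 + R\right) R = - 2 R \left(-4 + R\right)$)
$S{\left(j \right)} = \left(5 + j\right) \left(8 - \frac{3}{j} - 2 j\right)$ ($S{\left(j \right)} = \left(\frac{2 j \left(4 - j\right)}{j} - \frac{3}{j}\right) \left(j + 5\right) = \left(\left(8 - 2 j\right) - \frac{3}{j}\right) \left(5 + j\right) = \left(8 - \frac{3}{j} - 2 j\right) \left(5 + j\right) = \left(5 + j\right) \left(8 - \frac{3}{j} - 2 j\right)$)
$M = \frac{7089}{4}$ ($M = \left(- \frac{1}{4}\right) \left(-7089\right) = \frac{7089}{4} \approx 1772.3$)
$S{\left(2 \right)} M = \left(37 - \frac{15}{2} - 4 - 2 \cdot 2^{2}\right) \frac{7089}{4} = \left(37 - \frac{15}{2} - 4 - 8\right) \frac{7089}{4} = \frac{35}{2} \cdot \frac{7089}{4} = \frac{248115}{8}$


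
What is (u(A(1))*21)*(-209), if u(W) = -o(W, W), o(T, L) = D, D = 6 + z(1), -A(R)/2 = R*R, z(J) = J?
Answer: 30723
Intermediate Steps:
A(R) = -2*R² (A(R) = -2*R*R = -2*R²)
D = 7 (D = 6 + 1 = 7)
o(T, L) = 7
u(W) = -7 (u(W) = -1*7 = -7)
(u(A(1))*21)*(-209) = -7*21*(-209) = -147*(-209) = 30723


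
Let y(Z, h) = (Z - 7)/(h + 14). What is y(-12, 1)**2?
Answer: 361/225 ≈ 1.6044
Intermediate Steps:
y(Z, h) = (-7 + Z)/(14 + h)
y(-12, 1)**2 = ((-7 - 12)/(14 + 1))**2 = (-19/15)**2 = 361/225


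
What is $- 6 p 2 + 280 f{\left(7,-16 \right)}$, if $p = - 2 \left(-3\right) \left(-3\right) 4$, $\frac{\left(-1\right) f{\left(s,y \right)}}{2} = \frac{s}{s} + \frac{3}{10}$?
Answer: $136$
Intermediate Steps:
$f{\left(s,y \right)} = - \frac{13}{5}$ ($f{\left(s,y \right)} = - 2 \left(\frac{s}{s} + \frac{3}{10}\right) = - 2 \left(1 + 3 \cdot \frac{1}{10}\right) = - 2 \left(1 + \frac{3}{10}\right) = \left(-2\right) \frac{13}{10} = - \frac{13}{5}$)
$p = -72$ ($p = - 2 \cdot 9 \cdot 4 = \left(-2\right) 36 = -72$)
$- 6 p 2 + 280 f{\left(7,-16 \right)} = \left(-6\right) \left(-72\right) 2 + 280 \left(- \frac{13}{5}\right) = 432 \cdot 2 - 728 = 864 - 728 = 136$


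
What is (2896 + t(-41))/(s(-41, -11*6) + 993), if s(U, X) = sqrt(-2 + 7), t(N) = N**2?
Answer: 4544961/986044 - 4577*sqrt(5)/986044 ≈ 4.5989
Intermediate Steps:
s(U, X) = sqrt(5)
(2896 + t(-41))/(s(-41, -11*6) + 993) = (2896 + (-41)**2)/(sqrt(5) + 993) = (2896 + 1681)/(993 + sqrt(5)) = 4577/(993 + sqrt(5))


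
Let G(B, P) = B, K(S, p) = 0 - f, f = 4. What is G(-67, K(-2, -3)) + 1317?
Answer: 1250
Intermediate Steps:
K(S, p) = -4 (K(S, p) = 0 - 1*4 = 0 - 4 = -4)
G(-67, K(-2, -3)) + 1317 = -67 + 1317 = 1250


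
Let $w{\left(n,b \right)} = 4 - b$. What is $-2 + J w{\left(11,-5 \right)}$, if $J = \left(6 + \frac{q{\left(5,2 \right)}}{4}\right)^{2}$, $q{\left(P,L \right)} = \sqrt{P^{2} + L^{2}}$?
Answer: $\frac{5413}{16} + 27 \sqrt{29} \approx 483.71$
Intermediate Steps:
$q{\left(P,L \right)} = \sqrt{L^{2} + P^{2}}$
$J = \left(6 + \frac{\sqrt{29}}{4}\right)^{2}$ ($J = \left(6 + \frac{\sqrt{2^{2} + 5^{2}}}{4}\right)^{2} = \left(6 + \sqrt{4 + 25} \cdot \frac{1}{4}\right)^{2} = \left(6 + \sqrt{29} \cdot \frac{1}{4}\right)^{2} = \left(6 + \frac{\sqrt{29}}{4}\right)^{2} \approx 53.968$)
$-2 + J w{\left(11,-5 \right)} = -2 + \frac{\left(24 + \sqrt{29}\right)^{2}}{16} \left(4 - -5\right) = -2 + \frac{\left(24 + \sqrt{29}\right)^{2}}{16} \left(4 + 5\right) = -2 + \frac{\left(24 + \sqrt{29}\right)^{2}}{16} \cdot 9 = -2 + \frac{9 \left(24 + \sqrt{29}\right)^{2}}{16}$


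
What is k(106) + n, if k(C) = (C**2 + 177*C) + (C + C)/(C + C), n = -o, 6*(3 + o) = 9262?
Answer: 85375/3 ≈ 28458.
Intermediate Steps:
o = 4622/3 (o = -3 + (1/6)*9262 = -3 + 4631/3 = 4622/3 ≈ 1540.7)
n = -4622/3 (n = -1*4622/3 = -4622/3 ≈ -1540.7)
k(C) = 1 + C**2 + 177*C (k(C) = (C**2 + 177*C) + (2*C)/((2*C)) = (C**2 + 177*C) + (2*C)*(1/(2*C)) = (C**2 + 177*C) + 1 = 1 + C**2 + 177*C)
k(106) + n = (1 + 106**2 + 177*106) - 4622/3 = (1 + 11236 + 18762) - 4622/3 = 29999 - 4622/3 = 85375/3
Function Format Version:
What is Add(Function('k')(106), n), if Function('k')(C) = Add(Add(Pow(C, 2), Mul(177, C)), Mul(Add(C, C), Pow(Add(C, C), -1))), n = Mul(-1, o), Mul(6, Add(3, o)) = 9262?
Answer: Rational(85375, 3) ≈ 28458.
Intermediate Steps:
o = Rational(4622, 3) (o = Add(-3, Mul(Rational(1, 6), 9262)) = Add(-3, Rational(4631, 3)) = Rational(4622, 3) ≈ 1540.7)
n = Rational(-4622, 3) (n = Mul(-1, Rational(4622, 3)) = Rational(-4622, 3) ≈ -1540.7)
Function('k')(C) = Add(1, Pow(C, 2), Mul(177, C)) (Function('k')(C) = Add(Add(Pow(C, 2), Mul(177, C)), Mul(Mul(2, C), Pow(Mul(2, C), -1))) = Add(Add(Pow(C, 2), Mul(177, C)), Mul(Mul(2, C), Mul(Rational(1, 2), Pow(C, -1)))) = Add(Add(Pow(C, 2), Mul(177, C)), 1) = Add(1, Pow(C, 2), Mul(177, C)))
Add(Function('k')(106), n) = Add(Add(1, Pow(106, 2), Mul(177, 106)), Rational(-4622, 3)) = Add(Add(1, 11236, 18762), Rational(-4622, 3)) = Add(29999, Rational(-4622, 3)) = Rational(85375, 3)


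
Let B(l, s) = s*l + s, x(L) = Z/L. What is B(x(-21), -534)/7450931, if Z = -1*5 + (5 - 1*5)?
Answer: -4628/52156517 ≈ -8.8733e-5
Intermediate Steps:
Z = -5 (Z = -5 + (5 - 5) = -5 + 0 = -5)
x(L) = -5/L
B(l, s) = s + l*s (B(l, s) = l*s + s = s + l*s)
B(x(-21), -534)/7450931 = -534*(1 - 5/(-21))/7450931 = -534*(1 - 5*(-1/21))*(1/7450931) = -534*(1 + 5/21)*(1/7450931) = -534*26/21*(1/7450931) = -4628/7*1/7450931 = -4628/52156517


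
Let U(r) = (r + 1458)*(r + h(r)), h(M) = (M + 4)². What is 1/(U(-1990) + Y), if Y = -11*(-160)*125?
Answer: -1/2097033592 ≈ -4.7686e-10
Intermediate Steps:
Y = 220000 (Y = 1760*125 = 220000)
h(M) = (4 + M)²
U(r) = (1458 + r)*(r + (4 + r)²) (U(r) = (r + 1458)*(r + (4 + r)²) = (1458 + r)*(r + (4 + r)²))
1/(U(-1990) + Y) = 1/((23328 + (-1990)³ + 1467*(-1990)² + 13138*(-1990)) + 220000) = 1/((23328 - 7880599000 + 1467*3960100 - 26144620) + 220000) = 1/((23328 - 7880599000 + 5809466700 - 26144620) + 220000) = 1/(-2097253592 + 220000) = 1/(-2097033592) = -1/2097033592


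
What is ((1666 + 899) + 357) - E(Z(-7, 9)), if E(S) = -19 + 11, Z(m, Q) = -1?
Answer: 2930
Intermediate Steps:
E(S) = -8
((1666 + 899) + 357) - E(Z(-7, 9)) = ((1666 + 899) + 357) - 1*(-8) = (2565 + 357) + 8 = 2922 + 8 = 2930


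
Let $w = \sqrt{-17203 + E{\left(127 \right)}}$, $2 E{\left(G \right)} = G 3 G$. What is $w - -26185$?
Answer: $26185 + \frac{\sqrt{27962}}{2} \approx 26269.0$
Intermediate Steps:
$E{\left(G \right)} = \frac{3 G^{2}}{2}$ ($E{\left(G \right)} = \frac{G 3 G}{2} = \frac{3 G G}{2} = \frac{3 G^{2}}{2}$)
$w = \frac{\sqrt{27962}}{2}$ ($w = \sqrt{-17203 + \frac{3 \cdot 127^{2}}{2}} = \sqrt{-17203 + \frac{3}{2} \cdot 16129} = \sqrt{-17203 + \frac{48387}{2}} = \sqrt{\frac{13981}{2}} = \frac{\sqrt{27962}}{2} \approx 83.609$)
$w - -26185 = \frac{\sqrt{27962}}{2} - -26185 = \frac{\sqrt{27962}}{2} + 26185 = 26185 + \frac{\sqrt{27962}}{2}$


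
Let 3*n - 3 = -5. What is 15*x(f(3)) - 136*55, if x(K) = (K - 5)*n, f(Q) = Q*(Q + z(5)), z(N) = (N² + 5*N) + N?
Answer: -9170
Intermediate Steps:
z(N) = N² + 6*N
n = -⅔ (n = 1 + (⅓)*(-5) = 1 - 5/3 = -⅔ ≈ -0.66667)
f(Q) = Q*(55 + Q) (f(Q) = Q*(Q + 5*(6 + 5)) = Q*(Q + 5*11) = Q*(Q + 55) = Q*(55 + Q))
x(K) = 10/3 - 2*K/3 (x(K) = (K - 5)*(-⅔) = (-5 + K)*(-⅔) = 10/3 - 2*K/3)
15*x(f(3)) - 136*55 = 15*(10/3 - 2*(55 + 3)) - 136*55 = 15*(10/3 - 2*58) - 7480 = 15*(10/3 - ⅔*174) - 7480 = 15*(10/3 - 116) - 7480 = 15*(-338/3) - 7480 = -1690 - 7480 = -9170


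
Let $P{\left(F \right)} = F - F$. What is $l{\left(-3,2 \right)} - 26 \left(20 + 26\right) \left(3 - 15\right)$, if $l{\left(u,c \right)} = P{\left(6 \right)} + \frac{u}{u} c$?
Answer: $14354$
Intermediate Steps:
$P{\left(F \right)} = 0$
$l{\left(u,c \right)} = c$ ($l{\left(u,c \right)} = 0 + \frac{u}{u} c = 0 + 1 c = 0 + c = c$)
$l{\left(-3,2 \right)} - 26 \left(20 + 26\right) \left(3 - 15\right) = 2 - 26 \left(20 + 26\right) \left(3 - 15\right) = 2 - 26 \cdot 46 \left(-12\right) = 2 - -14352 = 2 + 14352 = 14354$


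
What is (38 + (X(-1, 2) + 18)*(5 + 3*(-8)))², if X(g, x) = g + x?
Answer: 104329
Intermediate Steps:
(38 + (X(-1, 2) + 18)*(5 + 3*(-8)))² = (38 + ((-1 + 2) + 18)*(5 + 3*(-8)))² = (38 + (1 + 18)*(5 - 24))² = (38 + 19*(-19))² = (38 - 361)² = (-323)² = 104329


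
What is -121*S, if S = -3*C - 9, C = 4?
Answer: 2541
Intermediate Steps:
S = -21 (S = -3*4 - 9 = -12 - 9 = -21)
-121*S = -121*(-21) = 2541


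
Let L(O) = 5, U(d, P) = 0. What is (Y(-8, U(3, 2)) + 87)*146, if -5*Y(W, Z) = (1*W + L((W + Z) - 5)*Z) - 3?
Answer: 65116/5 ≈ 13023.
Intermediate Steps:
Y(W, Z) = ⅗ - Z - W/5 (Y(W, Z) = -((1*W + 5*Z) - 3)/5 = -((W + 5*Z) - 3)/5 = -(-3 + W + 5*Z)/5 = ⅗ - Z - W/5)
(Y(-8, U(3, 2)) + 87)*146 = ((⅗ - 1*0 - ⅕*(-8)) + 87)*146 = ((⅗ + 0 + 8/5) + 87)*146 = (11/5 + 87)*146 = (446/5)*146 = 65116/5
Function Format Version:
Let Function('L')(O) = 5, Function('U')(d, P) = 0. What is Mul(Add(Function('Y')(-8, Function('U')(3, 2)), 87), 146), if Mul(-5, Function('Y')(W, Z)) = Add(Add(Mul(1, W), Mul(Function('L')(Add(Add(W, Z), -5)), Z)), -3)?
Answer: Rational(65116, 5) ≈ 13023.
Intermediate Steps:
Function('Y')(W, Z) = Add(Rational(3, 5), Mul(-1, Z), Mul(Rational(-1, 5), W)) (Function('Y')(W, Z) = Mul(Rational(-1, 5), Add(Add(Mul(1, W), Mul(5, Z)), -3)) = Mul(Rational(-1, 5), Add(Add(W, Mul(5, Z)), -3)) = Mul(Rational(-1, 5), Add(-3, W, Mul(5, Z))) = Add(Rational(3, 5), Mul(-1, Z), Mul(Rational(-1, 5), W)))
Mul(Add(Function('Y')(-8, Function('U')(3, 2)), 87), 146) = Mul(Add(Add(Rational(3, 5), Mul(-1, 0), Mul(Rational(-1, 5), -8)), 87), 146) = Mul(Add(Add(Rational(3, 5), 0, Rational(8, 5)), 87), 146) = Mul(Add(Rational(11, 5), 87), 146) = Mul(Rational(446, 5), 146) = Rational(65116, 5)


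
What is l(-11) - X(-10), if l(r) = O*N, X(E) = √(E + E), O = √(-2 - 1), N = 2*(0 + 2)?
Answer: 2*I*(-√5 + 2*√3) ≈ 2.4561*I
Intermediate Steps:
N = 4 (N = 2*2 = 4)
O = I*√3 (O = √(-3) = I*√3 ≈ 1.732*I)
X(E) = √2*√E (X(E) = √(2*E) = √2*√E)
l(r) = 4*I*√3 (l(r) = (I*√3)*4 = 4*I*√3)
l(-11) - X(-10) = 4*I*√3 - √2*√(-10) = 4*I*√3 - √2*I*√10 = 4*I*√3 - 2*I*√5 = -2*I*√5 + 4*I*√3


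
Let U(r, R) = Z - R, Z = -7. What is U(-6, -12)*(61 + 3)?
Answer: 320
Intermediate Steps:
U(r, R) = -7 - R
U(-6, -12)*(61 + 3) = (-7 - 1*(-12))*(61 + 3) = (-7 + 12)*64 = 5*64 = 320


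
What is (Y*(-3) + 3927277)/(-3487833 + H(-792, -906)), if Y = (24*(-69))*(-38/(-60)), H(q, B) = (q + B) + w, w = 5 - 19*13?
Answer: -19652117/17448865 ≈ -1.1263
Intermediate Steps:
w = -242 (w = 5 - 247 = -242)
H(q, B) = -242 + B + q (H(q, B) = (q + B) - 242 = (B + q) - 242 = -242 + B + q)
Y = -5244/5 (Y = -(-62928)*(-1)/60 = -1656*19/30 = -5244/5 ≈ -1048.8)
(Y*(-3) + 3927277)/(-3487833 + H(-792, -906)) = (-5244/5*(-3) + 3927277)/(-3487833 + (-242 - 906 - 792)) = (15732/5 + 3927277)/(-3487833 - 1940) = (19652117/5)/(-3489773) = (19652117/5)*(-1/3489773) = -19652117/17448865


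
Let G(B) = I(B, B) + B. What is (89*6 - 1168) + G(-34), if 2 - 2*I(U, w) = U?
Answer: -650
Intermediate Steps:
I(U, w) = 1 - U/2
G(B) = 1 + B/2 (G(B) = (1 - B/2) + B = 1 + B/2)
(89*6 - 1168) + G(-34) = (89*6 - 1168) + (1 + (½)*(-34)) = (534 - 1168) + (1 - 17) = -634 - 16 = -650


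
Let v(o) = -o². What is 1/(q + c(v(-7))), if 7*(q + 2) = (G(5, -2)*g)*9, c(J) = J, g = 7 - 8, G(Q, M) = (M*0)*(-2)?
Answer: -1/51 ≈ -0.019608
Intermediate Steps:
G(Q, M) = 0 (G(Q, M) = 0*(-2) = 0)
g = -1
q = -2 (q = -2 + ((0*(-1))*9)/7 = -2 + (0*9)/7 = -2 + (⅐)*0 = -2 + 0 = -2)
1/(q + c(v(-7))) = 1/(-2 - 1*(-7)²) = 1/(-2 - 1*49) = 1/(-2 - 49) = 1/(-51) = -1/51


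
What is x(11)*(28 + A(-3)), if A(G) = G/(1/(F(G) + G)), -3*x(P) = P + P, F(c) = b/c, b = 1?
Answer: -836/3 ≈ -278.67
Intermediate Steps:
F(c) = 1/c
x(P) = -2*P/3 (x(P) = -(P + P)/3 = -2*P/3)
A(G) = G*(G + 1/G) (A(G) = G/(1/(1/G + G)) = G/(1/(G + 1/G)) = G*(G + 1/G))
x(11)*(28 + A(-3)) = (-2/3*11)*(28 + (1 + (-3)**2)) = -22*(28 + (1 + 9))/3 = -22*(28 + 10)/3 = -22/3*38 = -836/3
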